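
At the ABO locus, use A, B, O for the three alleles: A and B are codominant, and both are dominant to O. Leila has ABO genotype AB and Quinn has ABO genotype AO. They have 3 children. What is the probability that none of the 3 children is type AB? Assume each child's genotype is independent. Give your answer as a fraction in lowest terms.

27/64

ABO cross AB × AO → 1/2 A, 1/4 B, 1/4 AB.
So P(type AB) = 1/4 per child.
P(not type AB) = 3/4 for one child; (3/4)^3 = 27/64.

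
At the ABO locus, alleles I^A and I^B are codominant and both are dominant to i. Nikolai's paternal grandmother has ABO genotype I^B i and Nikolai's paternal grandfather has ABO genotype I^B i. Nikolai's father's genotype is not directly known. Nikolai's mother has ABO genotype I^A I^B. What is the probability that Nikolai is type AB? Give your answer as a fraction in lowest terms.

Nikolai's father's ABO genotype from I^B i × I^B i: 1/4 I^B I^B, 1/2 I^B i, 1/4 i i.
Crossing each possibility with the mother I^A I^B and summing P(type AB): 1/4·1/2 + 1/2·1/4 + 1/4·0 = 1/4.

1/4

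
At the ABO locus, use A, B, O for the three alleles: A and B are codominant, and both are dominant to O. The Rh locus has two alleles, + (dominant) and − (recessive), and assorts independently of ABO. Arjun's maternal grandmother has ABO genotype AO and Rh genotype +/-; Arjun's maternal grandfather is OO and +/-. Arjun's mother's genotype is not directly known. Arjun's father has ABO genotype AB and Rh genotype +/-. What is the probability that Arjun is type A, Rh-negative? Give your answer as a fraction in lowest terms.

1/8

Arjun's mother's ABO genotype from AO × OO: 1/2 AO, 1/2 OO.
Crossing each possibility with the father AB and summing P(type A): 1/2·1/2 + 1/2·1/2 = 1/2.
Similarly for Rh via the mother's Rh distribution: P(Rh-) = 1/4.
Independent loci: 1/2 × 1/4 = 1/8.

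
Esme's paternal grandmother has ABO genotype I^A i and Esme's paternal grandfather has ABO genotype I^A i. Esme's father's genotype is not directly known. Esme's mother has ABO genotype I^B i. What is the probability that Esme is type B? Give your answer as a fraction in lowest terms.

Esme's father's ABO genotype from I^A i × I^A i: 1/4 I^A I^A, 1/2 I^A i, 1/4 i i.
Crossing each possibility with the mother I^B i and summing P(type B): 1/4·0 + 1/2·1/4 + 1/4·1/2 = 1/4.

1/4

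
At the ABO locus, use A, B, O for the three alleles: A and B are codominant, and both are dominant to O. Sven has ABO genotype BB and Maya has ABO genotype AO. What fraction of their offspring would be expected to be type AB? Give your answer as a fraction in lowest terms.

1/2

ABO cross BB × AO → offspring phenotypes: 1/2 B, 1/2 AB.
So P(type AB) = 1/2.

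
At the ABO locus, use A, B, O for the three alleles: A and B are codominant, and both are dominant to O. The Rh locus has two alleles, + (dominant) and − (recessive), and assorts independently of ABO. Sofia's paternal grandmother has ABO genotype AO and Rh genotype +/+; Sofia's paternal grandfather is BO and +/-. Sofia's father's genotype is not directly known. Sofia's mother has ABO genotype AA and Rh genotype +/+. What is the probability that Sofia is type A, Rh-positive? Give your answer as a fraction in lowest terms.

3/4

Sofia's father's ABO genotype from AO × BO: 1/4 AB, 1/4 AO, 1/4 BO, 1/4 OO.
Crossing each possibility with the mother AA and summing P(type A): 1/4·1/2 + 1/4·1 + 1/4·1/2 + 1/4·1 = 3/4.
Similarly for Rh via the father's Rh distribution: P(Rh+) = 1.
Independent loci: 3/4 × 1 = 3/4.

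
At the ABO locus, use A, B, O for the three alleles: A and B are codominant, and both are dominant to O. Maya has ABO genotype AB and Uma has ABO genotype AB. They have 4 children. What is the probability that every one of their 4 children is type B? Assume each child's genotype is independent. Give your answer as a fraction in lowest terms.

ABO cross AB × AB → 1/4 A, 1/4 B, 1/2 AB.
So P(type B) = 1/4 per child.
All 4 independent: (1/4)^4 = 1/256.

1/256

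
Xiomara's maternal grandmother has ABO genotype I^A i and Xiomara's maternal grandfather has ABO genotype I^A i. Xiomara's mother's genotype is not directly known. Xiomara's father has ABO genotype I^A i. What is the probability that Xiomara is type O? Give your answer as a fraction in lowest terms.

1/4

Xiomara's mother's ABO genotype from I^A i × I^A i: 1/4 I^A I^A, 1/2 I^A i, 1/4 i i.
Crossing each possibility with the father I^A i and summing P(type O): 1/4·0 + 1/2·1/4 + 1/4·1/2 = 1/4.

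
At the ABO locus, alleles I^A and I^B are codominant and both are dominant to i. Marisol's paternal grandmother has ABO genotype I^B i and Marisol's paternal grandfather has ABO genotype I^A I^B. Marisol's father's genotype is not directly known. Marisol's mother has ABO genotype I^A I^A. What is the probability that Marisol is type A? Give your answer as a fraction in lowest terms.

Marisol's father's ABO genotype from I^B i × I^A I^B: 1/4 I^A I^B, 1/4 I^A i, 1/4 I^B I^B, 1/4 I^B i.
Crossing each possibility with the mother I^A I^A and summing P(type A): 1/4·1/2 + 1/4·1 + 1/4·0 + 1/4·1/2 = 1/2.

1/2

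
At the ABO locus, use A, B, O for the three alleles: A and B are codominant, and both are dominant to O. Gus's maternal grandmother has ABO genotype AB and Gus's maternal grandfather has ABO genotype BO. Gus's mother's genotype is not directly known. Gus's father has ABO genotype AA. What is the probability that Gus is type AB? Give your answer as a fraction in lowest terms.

1/2

Gus's mother's ABO genotype from AB × BO: 1/4 AB, 1/4 AO, 1/4 BB, 1/4 BO.
Crossing each possibility with the father AA and summing P(type AB): 1/4·1/2 + 1/4·0 + 1/4·1 + 1/4·1/2 = 1/2.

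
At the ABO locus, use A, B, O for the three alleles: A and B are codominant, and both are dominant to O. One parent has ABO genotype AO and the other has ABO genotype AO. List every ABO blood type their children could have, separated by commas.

O, A

Gametes from AO × AO give offspring ABO genotypes AA, AO, OO, i.e. phenotypes O, A.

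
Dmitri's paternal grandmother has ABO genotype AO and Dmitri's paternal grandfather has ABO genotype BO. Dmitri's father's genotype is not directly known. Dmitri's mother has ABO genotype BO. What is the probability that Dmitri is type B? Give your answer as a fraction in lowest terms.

1/2

Dmitri's father's ABO genotype from AO × BO: 1/4 AB, 1/4 AO, 1/4 BO, 1/4 OO.
Crossing each possibility with the mother BO and summing P(type B): 1/4·1/2 + 1/4·1/4 + 1/4·3/4 + 1/4·1/2 = 1/2.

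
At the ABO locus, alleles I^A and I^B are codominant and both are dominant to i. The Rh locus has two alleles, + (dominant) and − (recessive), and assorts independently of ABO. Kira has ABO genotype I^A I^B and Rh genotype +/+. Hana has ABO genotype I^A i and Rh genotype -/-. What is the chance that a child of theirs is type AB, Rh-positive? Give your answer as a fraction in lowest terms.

1/4

ABO cross I^A I^B × I^A i → offspring phenotypes: 1/2 A, 1/4 B, 1/4 AB.
Rh cross +/+ × -/- → 1 Rh+.
Independent loci: P(type AB, Rh-positive) = 1/4 × 1 = 1/4.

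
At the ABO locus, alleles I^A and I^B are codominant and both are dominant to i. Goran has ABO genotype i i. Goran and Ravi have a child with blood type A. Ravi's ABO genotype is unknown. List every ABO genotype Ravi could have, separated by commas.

For each candidate genotype of Ravi, check whether crossing it with i i can produce every observed child phenotype.
  I^A I^A → possible child types {A} ✓
  I^A I^B → possible child types {A, B} ✓
  I^A i → possible child types {O, A} ✓
  I^B I^B → possible child types {B} ✗
  I^B i → possible child types {O, B} ✗
  i i → possible child types {O} ✗

I^A I^A, I^A I^B, I^A i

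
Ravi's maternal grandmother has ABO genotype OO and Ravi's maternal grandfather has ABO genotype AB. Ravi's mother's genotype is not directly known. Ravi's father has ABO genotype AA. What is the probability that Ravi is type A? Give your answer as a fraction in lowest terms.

Ravi's mother's ABO genotype from OO × AB: 1/2 AO, 1/2 BO.
Crossing each possibility with the father AA and summing P(type A): 1/2·1 + 1/2·1/2 = 3/4.

3/4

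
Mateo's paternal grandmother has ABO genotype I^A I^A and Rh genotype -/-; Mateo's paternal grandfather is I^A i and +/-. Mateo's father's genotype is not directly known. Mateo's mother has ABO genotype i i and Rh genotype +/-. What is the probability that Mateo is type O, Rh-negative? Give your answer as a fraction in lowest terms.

3/32

Mateo's father's ABO genotype from I^A I^A × I^A i: 1/2 I^A I^A, 1/2 I^A i.
Crossing each possibility with the mother i i and summing P(type O): 1/2·0 + 1/2·1/2 = 1/4.
Similarly for Rh via the father's Rh distribution: P(Rh-) = 3/8.
Independent loci: 1/4 × 3/8 = 3/32.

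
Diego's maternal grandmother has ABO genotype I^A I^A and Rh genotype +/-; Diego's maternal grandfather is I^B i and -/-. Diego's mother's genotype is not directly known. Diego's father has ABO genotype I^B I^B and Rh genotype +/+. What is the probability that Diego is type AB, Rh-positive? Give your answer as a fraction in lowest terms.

1/2

Diego's mother's ABO genotype from I^A I^A × I^B i: 1/2 I^A I^B, 1/2 I^A i.
Crossing each possibility with the father I^B I^B and summing P(type AB): 1/2·1/2 + 1/2·1/2 = 1/2.
Similarly for Rh via the mother's Rh distribution: P(Rh+) = 1.
Independent loci: 1/2 × 1 = 1/2.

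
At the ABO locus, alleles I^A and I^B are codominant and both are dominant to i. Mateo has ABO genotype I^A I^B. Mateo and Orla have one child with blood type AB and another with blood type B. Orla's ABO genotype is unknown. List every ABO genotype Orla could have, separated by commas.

For each candidate genotype of Orla, check whether crossing it with I^A I^B can produce every observed child phenotype.
  I^A I^A → possible child types {A, AB} ✗
  I^A I^B → possible child types {A, B, AB} ✓
  I^A i → possible child types {A, B, AB} ✓
  I^B I^B → possible child types {B, AB} ✓
  I^B i → possible child types {A, B, AB} ✓
  i i → possible child types {A, B} ✗

I^A I^B, I^A i, I^B I^B, I^B i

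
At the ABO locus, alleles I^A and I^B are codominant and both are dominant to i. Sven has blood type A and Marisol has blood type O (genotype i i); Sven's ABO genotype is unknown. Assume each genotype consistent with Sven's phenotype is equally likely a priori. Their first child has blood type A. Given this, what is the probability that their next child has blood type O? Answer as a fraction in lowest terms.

1/6

Possible genotypes: Sven ∈ {I^A I^A, I^A i}; Marisol ∈ {i i}.
Weight each parental genotype pair by prior × P(type-A child):
  I^A I^A × i i: posterior weight 2/3; P(next child type O) = 0.
  I^A i × i i: posterior weight 1/3; P(next child type O) = 1/2.
Weighted sum = 1/6.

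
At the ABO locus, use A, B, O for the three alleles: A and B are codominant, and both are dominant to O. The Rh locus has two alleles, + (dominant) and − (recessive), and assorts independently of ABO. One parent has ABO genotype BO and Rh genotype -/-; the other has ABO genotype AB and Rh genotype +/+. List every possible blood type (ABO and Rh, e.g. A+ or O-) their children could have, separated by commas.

Gametes from BO × AB give offspring ABO genotypes AB, AO, BB, BO, i.e. phenotypes A, B, AB.
Rh cross -/- × +/+ → phenotypes Rh+.
Combining independently: A+, B+, AB+.

A+, B+, AB+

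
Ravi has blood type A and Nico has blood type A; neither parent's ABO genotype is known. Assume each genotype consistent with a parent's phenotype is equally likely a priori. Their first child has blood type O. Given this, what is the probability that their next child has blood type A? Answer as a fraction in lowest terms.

Possible genotypes: Ravi ∈ {I^A I^A, I^A i}; Nico ∈ {I^A I^A, I^A i}.
Weight each parental genotype pair by prior × P(type-O child):
  I^A i × I^A i: posterior weight 1; P(next child type A) = 3/4.
Weighted sum = 3/4.

3/4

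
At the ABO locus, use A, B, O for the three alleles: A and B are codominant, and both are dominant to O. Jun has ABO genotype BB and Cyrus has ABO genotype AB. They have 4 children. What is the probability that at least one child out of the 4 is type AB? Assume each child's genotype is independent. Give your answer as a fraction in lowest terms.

15/16

ABO cross BB × AB → 1/2 B, 1/2 AB.
So P(type AB) = 1/2 per child.
P(none) = (1/2)^4 = 1/16; P(at least one) = 1 − 1/16 = 15/16.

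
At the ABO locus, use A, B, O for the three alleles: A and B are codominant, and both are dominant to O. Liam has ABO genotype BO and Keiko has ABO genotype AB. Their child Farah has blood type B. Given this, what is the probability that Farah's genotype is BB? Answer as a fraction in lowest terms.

1/2

Cross BO × AB → 1/4 AB, 1/4 AO, 1/4 BB, 1/4 BO.
Type-B genotypes among offspring: BB (1/4), BO (1/4); total 1/2.
P(BB | type B) = (1/4) / (1/2) = 1/2.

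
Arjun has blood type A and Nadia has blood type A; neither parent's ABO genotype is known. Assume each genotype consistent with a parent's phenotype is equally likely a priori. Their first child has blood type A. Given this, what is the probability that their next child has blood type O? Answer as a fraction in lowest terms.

1/20

Possible genotypes: Arjun ∈ {AA, AO}; Nadia ∈ {AA, AO}.
Weight each parental genotype pair by prior × P(type-A child):
  AA × AA: posterior weight 4/15; P(next child type O) = 0.
  AA × AO: posterior weight 4/15; P(next child type O) = 0.
  AO × AA: posterior weight 4/15; P(next child type O) = 0.
  AO × AO: posterior weight 1/5; P(next child type O) = 1/4.
Weighted sum = 1/20.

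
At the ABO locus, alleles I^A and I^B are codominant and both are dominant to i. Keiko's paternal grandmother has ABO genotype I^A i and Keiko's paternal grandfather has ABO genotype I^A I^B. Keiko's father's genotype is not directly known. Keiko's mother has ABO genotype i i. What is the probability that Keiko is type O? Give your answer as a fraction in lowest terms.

Keiko's father's ABO genotype from I^A i × I^A I^B: 1/4 I^A I^A, 1/4 I^A I^B, 1/4 I^A i, 1/4 I^B i.
Crossing each possibility with the mother i i and summing P(type O): 1/4·0 + 1/4·0 + 1/4·1/2 + 1/4·1/2 = 1/4.

1/4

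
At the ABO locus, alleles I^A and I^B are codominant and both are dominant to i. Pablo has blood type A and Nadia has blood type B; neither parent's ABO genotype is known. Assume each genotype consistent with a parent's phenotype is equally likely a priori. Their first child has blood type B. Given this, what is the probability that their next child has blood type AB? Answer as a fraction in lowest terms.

Possible genotypes: Pablo ∈ {I^A I^A, I^A i}; Nadia ∈ {I^B I^B, I^B i}.
Weight each parental genotype pair by prior × P(type-B child):
  I^A i × I^B I^B: posterior weight 2/3; P(next child type AB) = 1/2.
  I^A i × I^B i: posterior weight 1/3; P(next child type AB) = 1/4.
Weighted sum = 5/12.

5/12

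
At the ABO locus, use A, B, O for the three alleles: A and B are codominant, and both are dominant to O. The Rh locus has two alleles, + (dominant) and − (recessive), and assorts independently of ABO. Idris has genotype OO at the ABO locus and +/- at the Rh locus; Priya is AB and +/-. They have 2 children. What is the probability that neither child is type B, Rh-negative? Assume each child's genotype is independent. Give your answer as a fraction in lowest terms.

ABO cross OO × AB → 1/2 A, 1/2 B.
Rh cross +/- × +/- → 3/4 Rh+, 1/4 Rh-; so P(type B, Rh-negative) = 1/2 × 1/4 = 1/8 per child.
P(not type B, Rh-negative) = 7/8 for one child; (7/8)^2 = 49/64.

49/64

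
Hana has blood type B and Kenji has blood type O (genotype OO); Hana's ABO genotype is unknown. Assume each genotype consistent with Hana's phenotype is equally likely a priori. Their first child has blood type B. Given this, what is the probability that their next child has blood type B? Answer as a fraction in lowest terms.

Possible genotypes: Hana ∈ {BB, BO}; Kenji ∈ {OO}.
Weight each parental genotype pair by prior × P(type-B child):
  BB × OO: posterior weight 2/3; P(next child type B) = 1.
  BO × OO: posterior weight 1/3; P(next child type B) = 1/2.
Weighted sum = 5/6.

5/6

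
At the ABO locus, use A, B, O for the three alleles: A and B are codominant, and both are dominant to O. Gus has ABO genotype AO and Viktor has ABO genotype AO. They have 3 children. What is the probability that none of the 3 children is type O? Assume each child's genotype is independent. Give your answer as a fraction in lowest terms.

ABO cross AO × AO → 1/4 O, 3/4 A.
So P(type O) = 1/4 per child.
P(not type O) = 3/4 for one child; (3/4)^3 = 27/64.

27/64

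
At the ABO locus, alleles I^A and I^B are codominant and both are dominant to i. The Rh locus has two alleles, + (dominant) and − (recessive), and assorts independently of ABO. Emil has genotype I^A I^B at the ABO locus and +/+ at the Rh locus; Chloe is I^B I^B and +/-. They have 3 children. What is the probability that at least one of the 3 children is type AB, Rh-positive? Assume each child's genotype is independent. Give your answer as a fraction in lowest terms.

7/8

ABO cross I^A I^B × I^B I^B → 1/2 B, 1/2 AB.
Rh cross +/+ × +/- → 1 Rh+; so P(type AB, Rh-positive) = 1/2 × 1 = 1/2 per child.
P(none) = (1/2)^3 = 1/8; P(at least one) = 1 − 1/8 = 7/8.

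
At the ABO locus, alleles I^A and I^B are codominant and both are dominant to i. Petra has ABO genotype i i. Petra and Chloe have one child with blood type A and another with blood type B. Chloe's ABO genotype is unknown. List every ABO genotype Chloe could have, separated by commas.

I^A I^B

For each candidate genotype of Chloe, check whether crossing it with i i can produce every observed child phenotype.
  I^A I^A → possible child types {A} ✗
  I^A I^B → possible child types {A, B} ✓
  I^A i → possible child types {O, A} ✗
  I^B I^B → possible child types {B} ✗
  I^B i → possible child types {O, B} ✗
  i i → possible child types {O} ✗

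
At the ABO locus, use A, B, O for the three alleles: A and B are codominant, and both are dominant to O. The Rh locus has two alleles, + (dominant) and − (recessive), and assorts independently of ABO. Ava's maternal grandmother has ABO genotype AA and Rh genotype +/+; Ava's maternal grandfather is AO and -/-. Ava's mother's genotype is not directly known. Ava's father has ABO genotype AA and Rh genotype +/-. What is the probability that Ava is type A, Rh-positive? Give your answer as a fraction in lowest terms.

Ava's mother's ABO genotype from AA × AO: 1/2 AA, 1/2 AO.
Crossing each possibility with the father AA and summing P(type A): 1/2·1 + 1/2·1 = 1.
Similarly for Rh via the mother's Rh distribution: P(Rh+) = 3/4.
Independent loci: 1 × 3/4 = 3/4.

3/4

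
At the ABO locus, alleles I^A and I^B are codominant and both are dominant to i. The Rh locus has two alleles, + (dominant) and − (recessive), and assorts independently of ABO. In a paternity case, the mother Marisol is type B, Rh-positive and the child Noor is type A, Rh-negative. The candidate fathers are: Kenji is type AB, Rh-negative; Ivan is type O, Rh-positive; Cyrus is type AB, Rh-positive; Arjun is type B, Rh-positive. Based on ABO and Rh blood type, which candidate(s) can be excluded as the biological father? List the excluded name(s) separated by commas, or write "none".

A candidate is excluded only if no genotype consistent with his phenotype could produce a type A, Rh-negative child with a type B, Rh-positive mother.
Ivan (type O, Rh+): no genotype consistent with that phenotype can produce a type-A Rh- child with a type-B mother.
Arjun (type B, Rh+): no genotype consistent with that phenotype can produce a type-A Rh- child with a type-B mother.

Ivan, Arjun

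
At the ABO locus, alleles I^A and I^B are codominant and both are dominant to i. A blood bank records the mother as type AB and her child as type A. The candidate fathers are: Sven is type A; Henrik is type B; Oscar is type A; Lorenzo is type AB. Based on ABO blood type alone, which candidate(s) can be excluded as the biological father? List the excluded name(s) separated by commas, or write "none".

A candidate is excluded only if no genotype consistent with his phenotype could produce a type A child with a type AB mother.
Every candidate has at least one consistent genotype combination, so none can be excluded.

none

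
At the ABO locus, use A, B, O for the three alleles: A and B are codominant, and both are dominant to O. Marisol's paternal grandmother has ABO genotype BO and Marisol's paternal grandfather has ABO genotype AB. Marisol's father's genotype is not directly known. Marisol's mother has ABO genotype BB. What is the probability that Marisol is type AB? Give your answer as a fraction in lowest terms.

1/4

Marisol's father's ABO genotype from BO × AB: 1/4 AB, 1/4 AO, 1/4 BB, 1/4 BO.
Crossing each possibility with the mother BB and summing P(type AB): 1/4·1/2 + 1/4·1/2 + 1/4·0 + 1/4·0 = 1/4.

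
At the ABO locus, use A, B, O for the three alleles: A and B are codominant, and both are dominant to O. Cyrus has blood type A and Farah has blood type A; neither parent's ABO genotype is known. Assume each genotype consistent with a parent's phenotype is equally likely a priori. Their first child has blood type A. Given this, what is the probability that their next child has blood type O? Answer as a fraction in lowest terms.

1/20

Possible genotypes: Cyrus ∈ {AA, AO}; Farah ∈ {AA, AO}.
Weight each parental genotype pair by prior × P(type-A child):
  AA × AA: posterior weight 4/15; P(next child type O) = 0.
  AA × AO: posterior weight 4/15; P(next child type O) = 0.
  AO × AA: posterior weight 4/15; P(next child type O) = 0.
  AO × AO: posterior weight 1/5; P(next child type O) = 1/4.
Weighted sum = 1/20.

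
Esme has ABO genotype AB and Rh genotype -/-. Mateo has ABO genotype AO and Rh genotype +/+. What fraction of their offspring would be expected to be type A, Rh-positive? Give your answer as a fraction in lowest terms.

ABO cross AB × AO → offspring phenotypes: 1/2 A, 1/4 B, 1/4 AB.
Rh cross -/- × +/+ → 1 Rh+.
Independent loci: P(type A, Rh-positive) = 1/2 × 1 = 1/2.

1/2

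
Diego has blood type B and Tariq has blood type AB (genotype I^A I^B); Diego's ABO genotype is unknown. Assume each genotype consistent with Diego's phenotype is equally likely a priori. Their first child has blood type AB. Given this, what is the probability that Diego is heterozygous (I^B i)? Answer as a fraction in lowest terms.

1/3

Possible genotypes: Diego ∈ {I^B I^B, I^B i}; Tariq ∈ {I^A I^B}.
Weight each parental genotype pair by prior × P(type-AB child):
  I^B I^B × I^A I^B: posterior weight 2/3.
  I^B i × I^A I^B: posterior weight 1/3.
Sum the posterior weight over pairs where Diego is I^B i: 1/3.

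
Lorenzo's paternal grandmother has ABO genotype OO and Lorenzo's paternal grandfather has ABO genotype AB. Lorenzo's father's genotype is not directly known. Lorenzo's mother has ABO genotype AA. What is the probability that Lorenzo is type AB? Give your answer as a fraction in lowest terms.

Lorenzo's father's ABO genotype from OO × AB: 1/2 AO, 1/2 BO.
Crossing each possibility with the mother AA and summing P(type AB): 1/2·0 + 1/2·1/2 = 1/4.

1/4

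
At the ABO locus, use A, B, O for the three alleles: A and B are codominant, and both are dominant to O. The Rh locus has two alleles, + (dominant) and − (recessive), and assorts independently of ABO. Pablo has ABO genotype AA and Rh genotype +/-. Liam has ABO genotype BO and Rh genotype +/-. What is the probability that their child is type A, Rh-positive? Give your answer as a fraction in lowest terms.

3/8

ABO cross AA × BO → offspring phenotypes: 1/2 A, 1/2 AB.
Rh cross +/- × +/- → 3/4 Rh+, 1/4 Rh-.
Independent loci: P(type A, Rh-positive) = 1/2 × 3/4 = 3/8.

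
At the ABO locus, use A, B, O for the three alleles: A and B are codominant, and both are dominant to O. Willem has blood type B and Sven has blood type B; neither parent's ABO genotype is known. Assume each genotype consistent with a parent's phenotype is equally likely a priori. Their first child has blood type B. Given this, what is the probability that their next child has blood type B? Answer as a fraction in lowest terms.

19/20

Possible genotypes: Willem ∈ {BB, BO}; Sven ∈ {BB, BO}.
Weight each parental genotype pair by prior × P(type-B child):
  BB × BB: posterior weight 4/15; P(next child type B) = 1.
  BB × BO: posterior weight 4/15; P(next child type B) = 1.
  BO × BB: posterior weight 4/15; P(next child type B) = 1.
  BO × BO: posterior weight 1/5; P(next child type B) = 3/4.
Weighted sum = 19/20.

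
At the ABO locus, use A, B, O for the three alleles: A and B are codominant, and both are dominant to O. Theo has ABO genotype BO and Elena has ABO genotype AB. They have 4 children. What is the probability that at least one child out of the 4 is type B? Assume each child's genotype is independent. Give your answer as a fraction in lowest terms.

15/16

ABO cross BO × AB → 1/4 A, 1/2 B, 1/4 AB.
So P(type B) = 1/2 per child.
P(none) = (1/2)^4 = 1/16; P(at least one) = 1 − 1/16 = 15/16.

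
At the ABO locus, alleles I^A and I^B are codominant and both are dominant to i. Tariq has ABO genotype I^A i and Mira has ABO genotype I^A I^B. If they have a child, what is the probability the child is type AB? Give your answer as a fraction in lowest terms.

1/4

ABO cross I^A i × I^A I^B → offspring phenotypes: 1/2 A, 1/4 B, 1/4 AB.
So P(type AB) = 1/4.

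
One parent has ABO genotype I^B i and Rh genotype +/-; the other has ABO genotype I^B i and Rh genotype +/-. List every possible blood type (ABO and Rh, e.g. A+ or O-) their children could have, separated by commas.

O+, O-, B+, B-

Gametes from I^B i × I^B i give offspring ABO genotypes I^B I^B, I^B i, i i, i.e. phenotypes O, B.
Rh cross +/- × +/- → phenotypes Rh+, Rh-.
Combining independently: O+, O-, B+, B-.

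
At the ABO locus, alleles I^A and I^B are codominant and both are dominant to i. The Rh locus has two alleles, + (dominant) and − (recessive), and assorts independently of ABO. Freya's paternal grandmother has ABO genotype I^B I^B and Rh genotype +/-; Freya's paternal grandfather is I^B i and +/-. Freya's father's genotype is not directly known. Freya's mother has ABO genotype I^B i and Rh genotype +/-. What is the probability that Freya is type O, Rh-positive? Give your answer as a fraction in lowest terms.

3/32

Freya's father's ABO genotype from I^B I^B × I^B i: 1/2 I^B I^B, 1/2 I^B i.
Crossing each possibility with the mother I^B i and summing P(type O): 1/2·0 + 1/2·1/4 = 1/8.
Similarly for Rh via the father's Rh distribution: P(Rh+) = 3/4.
Independent loci: 1/8 × 3/4 = 3/32.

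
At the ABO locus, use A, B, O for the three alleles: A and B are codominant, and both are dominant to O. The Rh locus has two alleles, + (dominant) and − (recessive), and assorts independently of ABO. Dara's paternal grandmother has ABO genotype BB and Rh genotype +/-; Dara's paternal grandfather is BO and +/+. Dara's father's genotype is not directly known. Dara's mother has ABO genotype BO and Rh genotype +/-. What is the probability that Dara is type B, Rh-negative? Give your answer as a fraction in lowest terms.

7/64

Dara's father's ABO genotype from BB × BO: 1/2 BB, 1/2 BO.
Crossing each possibility with the mother BO and summing P(type B): 1/2·1 + 1/2·3/4 = 7/8.
Similarly for Rh via the father's Rh distribution: P(Rh-) = 1/8.
Independent loci: 7/8 × 1/8 = 7/64.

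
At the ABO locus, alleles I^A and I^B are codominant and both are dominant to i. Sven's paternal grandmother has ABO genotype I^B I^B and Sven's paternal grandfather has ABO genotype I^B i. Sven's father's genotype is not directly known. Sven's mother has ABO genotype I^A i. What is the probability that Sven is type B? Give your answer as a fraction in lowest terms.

Sven's father's ABO genotype from I^B I^B × I^B i: 1/2 I^B I^B, 1/2 I^B i.
Crossing each possibility with the mother I^A i and summing P(type B): 1/2·1/2 + 1/2·1/4 = 3/8.

3/8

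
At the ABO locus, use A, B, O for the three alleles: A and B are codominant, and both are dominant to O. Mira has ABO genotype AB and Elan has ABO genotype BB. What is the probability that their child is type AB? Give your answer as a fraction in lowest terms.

ABO cross AB × BB → offspring phenotypes: 1/2 B, 1/2 AB.
So P(type AB) = 1/2.

1/2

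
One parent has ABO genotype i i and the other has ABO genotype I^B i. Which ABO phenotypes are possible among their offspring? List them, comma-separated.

O, B

Gametes from i i × I^B i give offspring ABO genotypes I^B i, i i, i.e. phenotypes O, B.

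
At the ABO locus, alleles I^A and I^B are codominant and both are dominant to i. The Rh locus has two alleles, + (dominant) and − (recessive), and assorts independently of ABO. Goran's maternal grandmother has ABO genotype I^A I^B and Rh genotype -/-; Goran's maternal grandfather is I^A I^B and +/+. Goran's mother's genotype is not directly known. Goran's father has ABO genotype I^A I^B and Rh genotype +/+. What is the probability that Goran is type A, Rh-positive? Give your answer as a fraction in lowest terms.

Goran's mother's ABO genotype from I^A I^B × I^A I^B: 1/4 I^A I^A, 1/2 I^A I^B, 1/4 I^B I^B.
Crossing each possibility with the father I^A I^B and summing P(type A): 1/4·1/2 + 1/2·1/4 + 1/4·0 = 1/4.
Similarly for Rh via the mother's Rh distribution: P(Rh+) = 1.
Independent loci: 1/4 × 1 = 1/4.

1/4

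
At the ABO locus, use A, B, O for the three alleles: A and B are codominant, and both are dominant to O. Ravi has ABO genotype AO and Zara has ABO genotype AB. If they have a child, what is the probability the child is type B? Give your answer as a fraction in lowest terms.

1/4

ABO cross AO × AB → offspring phenotypes: 1/2 A, 1/4 B, 1/4 AB.
So P(type B) = 1/4.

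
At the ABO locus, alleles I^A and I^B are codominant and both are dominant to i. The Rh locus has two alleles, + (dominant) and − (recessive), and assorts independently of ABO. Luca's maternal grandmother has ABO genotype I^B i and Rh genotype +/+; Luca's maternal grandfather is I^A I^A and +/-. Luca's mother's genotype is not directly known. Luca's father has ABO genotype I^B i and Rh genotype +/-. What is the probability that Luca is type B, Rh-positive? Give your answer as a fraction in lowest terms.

Luca's mother's ABO genotype from I^B i × I^A I^A: 1/2 I^A I^B, 1/2 I^A i.
Crossing each possibility with the father I^B i and summing P(type B): 1/2·1/2 + 1/2·1/4 = 3/8.
Similarly for Rh via the mother's Rh distribution: P(Rh+) = 7/8.
Independent loci: 3/8 × 7/8 = 21/64.

21/64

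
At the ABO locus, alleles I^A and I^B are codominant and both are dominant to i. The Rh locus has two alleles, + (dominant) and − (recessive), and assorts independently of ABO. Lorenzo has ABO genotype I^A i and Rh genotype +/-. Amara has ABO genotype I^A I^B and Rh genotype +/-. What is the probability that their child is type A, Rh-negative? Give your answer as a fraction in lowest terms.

1/8

ABO cross I^A i × I^A I^B → offspring phenotypes: 1/2 A, 1/4 B, 1/4 AB.
Rh cross +/- × +/- → 3/4 Rh+, 1/4 Rh-.
Independent loci: P(type A, Rh-negative) = 1/2 × 1/4 = 1/8.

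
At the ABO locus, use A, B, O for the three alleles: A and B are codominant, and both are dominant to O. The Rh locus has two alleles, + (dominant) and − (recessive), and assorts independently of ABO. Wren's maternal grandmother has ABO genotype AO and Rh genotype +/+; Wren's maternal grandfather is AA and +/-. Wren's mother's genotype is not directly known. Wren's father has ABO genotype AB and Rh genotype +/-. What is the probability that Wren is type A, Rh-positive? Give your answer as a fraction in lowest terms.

7/16

Wren's mother's ABO genotype from AO × AA: 1/2 AA, 1/2 AO.
Crossing each possibility with the father AB and summing P(type A): 1/2·1/2 + 1/2·1/2 = 1/2.
Similarly for Rh via the mother's Rh distribution: P(Rh+) = 7/8.
Independent loci: 1/2 × 7/8 = 7/16.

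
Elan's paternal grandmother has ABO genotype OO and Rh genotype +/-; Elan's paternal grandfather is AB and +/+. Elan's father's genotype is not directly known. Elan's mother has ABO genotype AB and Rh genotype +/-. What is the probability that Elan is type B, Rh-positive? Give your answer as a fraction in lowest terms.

Elan's father's ABO genotype from OO × AB: 1/2 AO, 1/2 BO.
Crossing each possibility with the mother AB and summing P(type B): 1/2·1/4 + 1/2·1/2 = 3/8.
Similarly for Rh via the father's Rh distribution: P(Rh+) = 7/8.
Independent loci: 3/8 × 7/8 = 21/64.

21/64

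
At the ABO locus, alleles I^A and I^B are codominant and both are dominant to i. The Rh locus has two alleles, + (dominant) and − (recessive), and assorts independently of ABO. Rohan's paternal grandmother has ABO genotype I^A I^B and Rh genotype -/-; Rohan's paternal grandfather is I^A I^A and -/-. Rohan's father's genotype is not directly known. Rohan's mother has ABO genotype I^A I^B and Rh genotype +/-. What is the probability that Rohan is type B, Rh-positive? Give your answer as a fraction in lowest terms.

1/16

Rohan's father's ABO genotype from I^A I^B × I^A I^A: 1/2 I^A I^A, 1/2 I^A I^B.
Crossing each possibility with the mother I^A I^B and summing P(type B): 1/2·0 + 1/2·1/4 = 1/8.
Similarly for Rh via the father's Rh distribution: P(Rh+) = 1/2.
Independent loci: 1/8 × 1/2 = 1/16.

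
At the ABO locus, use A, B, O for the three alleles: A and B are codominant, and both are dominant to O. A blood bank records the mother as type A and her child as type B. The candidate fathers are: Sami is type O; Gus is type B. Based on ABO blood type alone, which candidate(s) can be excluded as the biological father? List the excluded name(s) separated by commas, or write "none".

A candidate is excluded only if no genotype consistent with his phenotype could produce a type B child with a type A mother.
Sami (type O): no genotype consistent with that phenotype can produce a type-B child with a type-A mother.

Sami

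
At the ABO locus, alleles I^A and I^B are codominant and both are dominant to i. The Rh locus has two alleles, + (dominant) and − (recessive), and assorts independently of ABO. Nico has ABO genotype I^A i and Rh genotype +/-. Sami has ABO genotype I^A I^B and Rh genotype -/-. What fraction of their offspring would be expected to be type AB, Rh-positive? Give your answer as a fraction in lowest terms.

ABO cross I^A i × I^A I^B → offspring phenotypes: 1/2 A, 1/4 B, 1/4 AB.
Rh cross +/- × -/- → 1/2 Rh+, 1/2 Rh-.
Independent loci: P(type AB, Rh-positive) = 1/4 × 1/2 = 1/8.

1/8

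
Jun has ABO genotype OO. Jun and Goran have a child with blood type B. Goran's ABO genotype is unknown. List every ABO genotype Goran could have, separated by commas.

AB, BB, BO

For each candidate genotype of Goran, check whether crossing it with OO can produce every observed child phenotype.
  AA → possible child types {A} ✗
  AB → possible child types {A, B} ✓
  AO → possible child types {O, A} ✗
  BB → possible child types {B} ✓
  BO → possible child types {O, B} ✓
  OO → possible child types {O} ✗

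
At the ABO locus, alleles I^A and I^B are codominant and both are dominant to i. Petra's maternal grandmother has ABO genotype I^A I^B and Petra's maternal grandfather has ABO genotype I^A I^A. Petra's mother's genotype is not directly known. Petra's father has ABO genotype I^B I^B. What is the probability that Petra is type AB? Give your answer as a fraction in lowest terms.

3/4

Petra's mother's ABO genotype from I^A I^B × I^A I^A: 1/2 I^A I^A, 1/2 I^A I^B.
Crossing each possibility with the father I^B I^B and summing P(type AB): 1/2·1 + 1/2·1/2 = 3/4.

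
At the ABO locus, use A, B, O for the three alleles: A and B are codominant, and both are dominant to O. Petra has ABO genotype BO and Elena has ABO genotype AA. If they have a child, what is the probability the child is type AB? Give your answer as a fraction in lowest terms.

ABO cross BO × AA → offspring phenotypes: 1/2 A, 1/2 AB.
So P(type AB) = 1/2.

1/2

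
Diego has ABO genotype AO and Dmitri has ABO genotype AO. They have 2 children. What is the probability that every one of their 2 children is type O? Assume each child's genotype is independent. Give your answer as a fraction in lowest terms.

1/16

ABO cross AO × AO → 1/4 O, 3/4 A.
So P(type O) = 1/4 per child.
All 2 independent: (1/4)^2 = 1/16.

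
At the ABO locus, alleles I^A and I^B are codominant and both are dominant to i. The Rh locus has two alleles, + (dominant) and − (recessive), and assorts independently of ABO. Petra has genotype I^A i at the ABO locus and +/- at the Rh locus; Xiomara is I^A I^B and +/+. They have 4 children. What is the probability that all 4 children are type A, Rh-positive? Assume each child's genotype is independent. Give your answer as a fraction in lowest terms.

ABO cross I^A i × I^A I^B → 1/2 A, 1/4 B, 1/4 AB.
Rh cross +/- × +/+ → 1 Rh+; so P(type A, Rh-positive) = 1/2 × 1 = 1/2 per child.
All 4 independent: (1/2)^4 = 1/16.

1/16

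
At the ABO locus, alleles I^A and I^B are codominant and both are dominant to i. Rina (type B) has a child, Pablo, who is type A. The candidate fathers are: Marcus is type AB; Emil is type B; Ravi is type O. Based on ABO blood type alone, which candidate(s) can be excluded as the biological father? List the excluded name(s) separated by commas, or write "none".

A candidate is excluded only if no genotype consistent with his phenotype could produce a type A child with a type B mother.
Emil (type B): no genotype consistent with that phenotype can produce a type-A child with a type-B mother.
Ravi (type O): no genotype consistent with that phenotype can produce a type-A child with a type-B mother.

Emil, Ravi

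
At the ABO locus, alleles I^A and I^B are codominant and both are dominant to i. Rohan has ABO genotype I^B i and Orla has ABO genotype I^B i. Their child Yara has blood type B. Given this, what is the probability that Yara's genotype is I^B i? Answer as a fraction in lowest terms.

2/3

Cross I^B i × I^B i → 1/4 I^B I^B, 1/2 I^B i, 1/4 i i.
Type-B genotypes among offspring: I^B I^B (1/4), I^B i (1/2); total 3/4.
P(I^B i | type B) = (1/2) / (3/4) = 2/3.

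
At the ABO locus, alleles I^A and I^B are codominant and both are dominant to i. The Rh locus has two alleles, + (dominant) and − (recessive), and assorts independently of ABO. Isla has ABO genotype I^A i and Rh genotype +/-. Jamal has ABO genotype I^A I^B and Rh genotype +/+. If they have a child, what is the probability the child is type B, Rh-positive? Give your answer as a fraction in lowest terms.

ABO cross I^A i × I^A I^B → offspring phenotypes: 1/2 A, 1/4 B, 1/4 AB.
Rh cross +/- × +/+ → 1 Rh+.
Independent loci: P(type B, Rh-positive) = 1/4 × 1 = 1/4.

1/4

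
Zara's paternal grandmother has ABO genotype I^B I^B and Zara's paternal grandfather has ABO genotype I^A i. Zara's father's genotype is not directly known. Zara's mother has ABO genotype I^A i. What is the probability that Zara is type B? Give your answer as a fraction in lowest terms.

1/4

Zara's father's ABO genotype from I^B I^B × I^A i: 1/2 I^A I^B, 1/2 I^B i.
Crossing each possibility with the mother I^A i and summing P(type B): 1/2·1/4 + 1/2·1/4 = 1/4.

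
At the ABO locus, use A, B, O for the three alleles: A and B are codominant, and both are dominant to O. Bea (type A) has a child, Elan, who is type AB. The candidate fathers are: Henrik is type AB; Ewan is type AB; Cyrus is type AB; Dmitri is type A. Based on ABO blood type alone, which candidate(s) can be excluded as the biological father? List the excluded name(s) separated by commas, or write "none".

A candidate is excluded only if no genotype consistent with his phenotype could produce a type AB child with a type A mother.
Dmitri (type A): no genotype consistent with that phenotype can produce a type-AB child with a type-A mother.

Dmitri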